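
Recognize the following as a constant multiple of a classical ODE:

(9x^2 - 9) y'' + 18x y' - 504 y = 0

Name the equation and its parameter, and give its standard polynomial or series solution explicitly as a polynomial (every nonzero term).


All three coefficients share the factor -9; dividing through by -9 gives  (1 - x^2) y'' - 2x y' + 56 y = 0.
This matches the Legendre equation (1 - x^2) y'' - 2x y' + n(n+1) y = 0 (note the -2x y' term) with n(n+1) = 56, so n = 7; the polynomial solution is P_7(x).
With y = sum_k a_k x^k, matching x^k gives (k+2)(k+1) a_{k+2} = [k(k+1) - n(n+1)] a_k = (k - 7)(k + 8) a_k. The right side vanishes at k = 7, so the series with the parity of 7 terminates at degree 7.
Standard normalization (P_n(1) = 1): leading coefficient (2n)!/(2^n (n!)^2) = 87178291200/(128*25401600) = 429/16, so a_7 = 429/16. Work downward with a_k = (k+1)(k+2) a_{k+2} / ((k - 7)(k + 8)):
  a_5 = (6)(7)(429/16) / ((5 - 7)(5 + 8)) = (9009/8)/(-26) = -693/16
  a_3 = (4)(5)(-693/16) / ((3 - 7)(3 + 8)) = (-3465/4)/(-44) = 315/16
  a_1 = (2)(3)(315/16) / ((1 - 7)(1 + 8)) = (945/8)/(-54) = -35/16
Hence P_7(x) = 429 x^7/16 - 693 x^5/16 + 315 x^3/16 - 35 x/16.

P_7(x); series = 429 x^7/16 - 693 x^5/16 + 315 x^3/16 - 35 x/16


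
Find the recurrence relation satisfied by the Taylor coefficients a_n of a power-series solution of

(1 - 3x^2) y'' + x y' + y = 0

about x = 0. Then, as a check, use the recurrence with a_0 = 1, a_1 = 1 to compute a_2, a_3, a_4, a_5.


Substitute y = sum_n a_n x^n.
(1 - 3 x^2) y'' contributes (n+2)(n+1) a_{n+2} - 3 n(n-1) a_n at x^n.
x y'(x) contributes n a_n at x^n.
y(x) contributes 1 a_n at x^n.
Matching x^n: (n+2)(n+1) a_{n+2} + (-3 n(n-1) + n + 1) a_n = 0.
Thus a_{n+2} = (3 n(n-1) - n - 1) / ((n+1)(n+2)) * a_n.

Check with a_0 = 1, a_1 = 1 (apply the recurrence for n = 0, 1, 2, 3): a_0 = 1, a_1 = 1, a_2 = -1/2, a_3 = -1/3, a_4 = -1/8, a_5 = -7/30.

a_(n+2) = (3 n(n-1) - n - 1) / ((n+1)(n+2)) * a_n; check: a_0 = 1, a_1 = 1, a_2 = -1/2, a_3 = -1/3, a_4 = -1/8, a_5 = -7/30


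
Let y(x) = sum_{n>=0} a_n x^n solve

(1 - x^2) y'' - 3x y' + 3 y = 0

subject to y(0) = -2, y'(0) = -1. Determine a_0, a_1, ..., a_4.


Ansatz: y(x) = sum_{n>=0} a_n x^n, so y'(x) = sum_{n>=1} n a_n x^(n-1) and y''(x) = sum_{n>=2} n(n-1) a_n x^(n-2).
Substitute into P(x) y'' + Q(x) y' + R(x) y = 0 with P(x) = 1 - x^2, Q(x) = -3x, R(x) = 3, and match powers of x.
Initial conditions: a_0 = -2, a_1 = -1.
Setting the coefficient of each power of x to zero and solving order by order (substituting the coefficients already found):
  x^0: 2 a_2 + 3 a_0 = 0  ->  2 a_2 = -3 a_0 = 6  ->  a_2 = 3
  x^1: 6 a_3 = 0  ->  a_3 = 0
  x^2: 12 a_4 - 5 a_2 = 0  ->  12 a_4 = 5 a_2 = 15  ->  a_4 = 5/4
Truncated series: y(x) = -2 - x + 3 x^2 + (5/4) x^4 + O(x^5).

a_0 = -2; a_1 = -1; a_2 = 3; a_3 = 0; a_4 = 5/4


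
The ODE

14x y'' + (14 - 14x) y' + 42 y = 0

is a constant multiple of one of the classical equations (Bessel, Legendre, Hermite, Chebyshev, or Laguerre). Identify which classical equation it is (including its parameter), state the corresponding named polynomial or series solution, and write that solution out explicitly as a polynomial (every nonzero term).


All three coefficients share the factor 14; dividing through by 14 gives  x y'' + (1 - x) y' + 3 y = 0.
This matches the Laguerre equation x y'' + (1 - x) y' + n y = 0 with n = 3; the polynomial solution is L_3(x).
With y = sum_k a_k x^k, matching x^k gives (k+1)k a_{k+1} + (k+1) a_{k+1} - k a_k + n a_k = 0, i.e. (k+1)^2 a_{k+1} = (k - n) a_k = (k - 3) a_k. The right side vanishes at k = 3, so the series terminates at degree 3.
Standard normalization L_n(0) = 1 gives a_0 = 1. Work upward with a_{k+1} = (k - 3) a_k / (k+1)^2:
  a_1 = (0 - 3)(1) / 1^2 = -3/1 = -3
  a_2 = (1 - 3)(-3) / 2^2 = 6/4 = 3/2
  a_3 = (2 - 3)(3/2) / 3^2 = (-3/2)/9 = -1/6
Hence L_3(x) = -x^3/6 + 3 x^2/2 - 3 x + 1.

L_3(x); series = -x^3/6 + 3 x^2/2 - 3 x + 1


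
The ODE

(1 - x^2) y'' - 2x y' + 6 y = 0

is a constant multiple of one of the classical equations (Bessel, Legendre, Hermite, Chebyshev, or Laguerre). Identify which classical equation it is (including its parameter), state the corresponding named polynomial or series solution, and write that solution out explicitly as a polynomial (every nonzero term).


The equation is already in a standard form:  (1 - x^2) y'' - 2x y' + 6 y = 0.
This matches the Legendre equation (1 - x^2) y'' - 2x y' + n(n+1) y = 0 (note the -2x y' term) with n(n+1) = 6, so n = 2; the polynomial solution is P_2(x).
With y = sum_k a_k x^k, matching x^k gives (k+2)(k+1) a_{k+2} = [k(k+1) - n(n+1)] a_k = (k - 2)(k + 3) a_k. The right side vanishes at k = 2, so the series with the parity of 2 terminates at degree 2.
Standard normalization (P_n(1) = 1): leading coefficient (2n)!/(2^n (n!)^2) = 24/(4*4) = 3/2, so a_2 = 3/2. Work downward with a_k = (k+1)(k+2) a_{k+2} / ((k - 2)(k + 3)):
  a_0 = (1)(2)(3/2) / ((0 - 2)(0 + 3)) = 3/(-6) = -1/2
Hence P_2(x) = 3 x^2/2 - 1/2.

P_2(x); series = 3 x^2/2 - 1/2


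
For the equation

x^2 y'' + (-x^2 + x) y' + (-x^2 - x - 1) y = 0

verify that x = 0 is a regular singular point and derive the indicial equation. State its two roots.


Divide by x^2 to reach normal form y'' + P_1(x) y' + P_2(x) y = 0 with P_1(x) = -1 + 1/x and P_2(x) = -1 - 1/x - 1/x^2.
x = 0 is a singular point because the y'-coefficient -1 + 1/x has a pole at x = 0 and the y-coefficient -1 - 1/x - 1/x^2 has a pole at x = 0.
It is a regular singular point because x P_1(x) = p(x) = 1 - x and x^2 P_2(x) = q(x) = -x^2 - x - 1 are polynomials, hence analytic at x = 0.
p(0) = 1,  q(0) = -1.
Indicial equation: r(r-1) + p(0) r + q(0) = 0, i.e. r^2 + (p(0) - 1) r + q(0) = 0, i.e. r^2 - 1 = 0.
Discriminant: (0)^2 - 4(-1) = 4, so r = (0 ± 2)/2.
Solving: r_1 = 1, r_2 = -1.

indicial: r^2 - 1 = 0; roots r_1 = 1, r_2 = -1


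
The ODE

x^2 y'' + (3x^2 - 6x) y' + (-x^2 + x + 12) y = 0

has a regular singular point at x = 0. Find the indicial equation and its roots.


Divide by x^2 to reach normal form y'' + P_1(x) y' + P_2(x) y = 0 with P_1(x) = 3 - 6/x and P_2(x) = -1 + 1/x + 12/x^2.
x = 0 is a singular point because the y'-coefficient 3 - 6/x has a pole at x = 0 and the y-coefficient -1 + 1/x + 12/x^2 has a pole at x = 0.
It is a regular singular point because x P_1(x) = p(x) = 3x - 6 and x^2 P_2(x) = q(x) = -x^2 + x + 12 are polynomials, hence analytic at x = 0.
p(0) = -6,  q(0) = 12.
Indicial equation: r(r-1) + p(0) r + q(0) = 0, i.e. r^2 + (p(0) - 1) r + q(0) = 0, i.e. r^2 - 7 r + 12 = 0.
Discriminant: (-7)^2 - 4(12) = 1, so r = (7 ± 1)/2.
Solving: r_1 = 4, r_2 = 3.

indicial: r^2 - 7 r + 12 = 0; roots r_1 = 4, r_2 = 3


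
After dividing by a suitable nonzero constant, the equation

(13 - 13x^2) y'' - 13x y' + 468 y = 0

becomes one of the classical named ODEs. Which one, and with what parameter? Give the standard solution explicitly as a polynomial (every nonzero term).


All three coefficients share the factor 13; dividing through by 13 gives  (1 - x^2) y'' - x y' + 36 y = 0.
This matches the Chebyshev equation (1 - x^2) y'' - x y' + n^2 y = 0 (note the -x y' term, not -2x y') with n^2 = 36, so n = 6; the polynomial solution is T_6(x).
With y = sum_k a_k x^k, matching x^k gives (k+2)(k+1) a_{k+2} = (k^2 - n^2) a_k = (k - 6)(k + 6) a_k. The right side vanishes at k = 6, so the series with the parity of 6 terminates at degree 6.
Standard normalization: leading coefficient of T_n is 2^(n-1), so a_6 = 2^5 = 32. Work downward with a_k = (k+1)(k+2) a_{k+2} / ((k - 6)(k + 6)):
  a_4 = (5)(6)(32) / ((4 - 6)(4 + 6)) = 960/(-20) = -48
  a_2 = (3)(4)(-48) / ((2 - 6)(2 + 6)) = -576/(-32) = 18
  a_0 = (1)(2)(18) / ((0 - 6)(0 + 6)) = 36/(-36) = -1
Hence T_6(x) = 32 x^6 - 48 x^4 + 18 x^2 - 1.

T_6(x); series = 32 x^6 - 48 x^4 + 18 x^2 - 1


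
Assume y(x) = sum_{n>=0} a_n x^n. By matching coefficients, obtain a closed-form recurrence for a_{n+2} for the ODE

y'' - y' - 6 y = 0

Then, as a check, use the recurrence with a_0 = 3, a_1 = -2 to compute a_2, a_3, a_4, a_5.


Substitute y = sum_n a_n x^n.
y''(x) has coefficient (n+2)(n+1) a_{n+2} at x^n;
-y'(x) has coefficient -(n+1) a_{n+1} at x^n;
-6 y(x) has coefficient -6 a_n at x^n.
Matching x^n: (n+2)(n+1) a_{n+2} - (n+1) a_{n+1} - 6 a_n = 0.
Thus a_{n+2} = [(n+1) a_{n+1} + 6 a_n] / ((n+1)(n+2)).

Check with a_0 = 3, a_1 = -2 (apply the recurrence for n = 0, 1, 2, 3): a_0 = 3, a_1 = -2, a_2 = 8, a_3 = 2/3, a_4 = 25/6, a_5 = 31/30.

a_(n+2) = [(n+1) a_(n+1) + 6 a_n] / ((n+1)(n+2)); check: a_0 = 3, a_1 = -2, a_2 = 8, a_3 = 2/3, a_4 = 25/6, a_5 = 31/30


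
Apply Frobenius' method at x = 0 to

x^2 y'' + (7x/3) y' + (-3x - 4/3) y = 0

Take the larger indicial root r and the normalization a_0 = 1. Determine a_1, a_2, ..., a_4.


Write in Frobenius form y'' + (p(x)/x) y' + (q(x)/x^2) y = 0:
  p(x) = 7/3,  q(x) = -3x - 4/3.
Indicial equation: r(r-1) + (7/3) r + (-4/3) = 0 -> roots r_1 = 2/3, r_2 = -2.
Take r = r_1 = 2/3. Let y(x) = x^r sum_{n>=0} a_n x^n with a_0 = 1.
Substitute y = x^r sum a_n x^n and match x^{r+n}. The recurrence is
  D(n) a_n - 3 a_{n-1} = 0,  where D(n) = (r+n)(r+n-1) + (7/3)(r+n) + (-4/3).
  a_n = 3 / D(n) * a_{n-1}.
Since the indicial polynomial factors as (r - r_1)(r - r_2), D(n) = (r_1 + n - r_1)(r_1 + n - r_2) = n(n + 8/3).
Evaluating step by step (a_0 = 1):
  n = 1: D(1) = 1(1 + 8/3) = 11/3; numerator = 3(1) = 3; a_1 = (3)/(11/3) = 9/11
  n = 2: D(2) = 2(2 + 8/3) = 28/3; numerator = 3(9/11) = 27/11; a_2 = (27/11)/(28/3) = 81/308
  n = 3: D(3) = 3(3 + 8/3) = 17; numerator = 3(81/308) = 243/308; a_3 = (243/308)/(17) = 243/5236
  n = 4: D(4) = 4(4 + 8/3) = 80/3; numerator = 3(243/5236) = 729/5236; a_4 = (729/5236)/(80/3) = 2187/418880

r = 2/3; a_0 = 1; a_1 = 9/11; a_2 = 81/308; a_3 = 243/5236; a_4 = 2187/418880


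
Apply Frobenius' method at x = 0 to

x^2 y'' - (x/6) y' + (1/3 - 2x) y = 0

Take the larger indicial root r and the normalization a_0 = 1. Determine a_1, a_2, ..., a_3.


Write in Frobenius form y'' + (p(x)/x) y' + (q(x)/x^2) y = 0:
  p(x) = -1/6,  q(x) = 1/3 - 2x.
Indicial equation: r(r-1) + (-1/6) r + (1/3) = 0 -> roots r_1 = 2/3, r_2 = 1/2.
Take r = r_1 = 2/3. Let y(x) = x^r sum_{n>=0} a_n x^n with a_0 = 1.
Substitute y = x^r sum a_n x^n and match x^{r+n}. The recurrence is
  D(n) a_n - 2 a_{n-1} = 0,  where D(n) = (r+n)(r+n-1) + (-1/6)(r+n) + (1/3).
  a_n = 2 / D(n) * a_{n-1}.
Since the indicial polynomial factors as (r - r_1)(r - r_2), D(n) = (r_1 + n - r_1)(r_1 + n - r_2) = n(n + 1/6).
Evaluating step by step (a_0 = 1):
  n = 1: D(1) = 1(1 + 1/6) = 7/6; numerator = 2(1) = 2; a_1 = (2)/(7/6) = 12/7
  n = 2: D(2) = 2(2 + 1/6) = 13/3; numerator = 2(12/7) = 24/7; a_2 = (24/7)/(13/3) = 72/91
  n = 3: D(3) = 3(3 + 1/6) = 19/2; numerator = 2(72/91) = 144/91; a_3 = (144/91)/(19/2) = 288/1729

r = 2/3; a_0 = 1; a_1 = 12/7; a_2 = 72/91; a_3 = 288/1729


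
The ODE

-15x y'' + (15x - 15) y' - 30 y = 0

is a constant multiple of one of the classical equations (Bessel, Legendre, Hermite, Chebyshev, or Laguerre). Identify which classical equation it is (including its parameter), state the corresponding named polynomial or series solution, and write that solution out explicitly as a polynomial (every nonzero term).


All three coefficients share the factor -15; dividing through by -15 gives  x y'' + (1 - x) y' + 2 y = 0.
This matches the Laguerre equation x y'' + (1 - x) y' + n y = 0 with n = 2; the polynomial solution is L_2(x).
With y = sum_k a_k x^k, matching x^k gives (k+1)k a_{k+1} + (k+1) a_{k+1} - k a_k + n a_k = 0, i.e. (k+1)^2 a_{k+1} = (k - n) a_k = (k - 2) a_k. The right side vanishes at k = 2, so the series terminates at degree 2.
Standard normalization L_n(0) = 1 gives a_0 = 1. Work upward with a_{k+1} = (k - 2) a_k / (k+1)^2:
  a_1 = (0 - 2)(1) / 1^2 = -2/1 = -2
  a_2 = (1 - 2)(-2) / 2^2 = 2/4 = 1/2
Hence L_2(x) = x^2/2 - 2 x + 1.

L_2(x); series = x^2/2 - 2 x + 1


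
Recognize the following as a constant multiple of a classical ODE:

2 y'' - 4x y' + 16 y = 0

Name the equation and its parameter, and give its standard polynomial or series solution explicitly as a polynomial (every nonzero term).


All three coefficients share the factor 2; dividing through by 2 gives  y'' - 2x y' + 8 y = 0.
This matches the Hermite equation y'' - 2x y' + 2n y = 0 with 2n = 8, so n = 4; the polynomial solution is H_4(x).
With y = sum_k a_k x^k, matching x^k gives (k+2)(k+1) a_{k+2} = 2(k - n) a_k = 2(k - 4) a_k. The right side vanishes at k = 4, so the series with the parity of 4 terminates at degree 4.
Standard normalization: leading coefficient of H_n is 2^n, so a_4 = 2^4 = 16. Work downward with a_k = (k+1)(k+2) a_{k+2} / (2(k - n)):
  a_2 = (3)(4)(16) / (2(2 - 4)) = 192/(-4) = -48
  a_0 = (1)(2)(-48) / (2(0 - 4)) = -96/(-8) = 12
Hence H_4(x) = 16 x^4 - 48 x^2 + 12.

H_4(x); series = 16 x^4 - 48 x^2 + 12


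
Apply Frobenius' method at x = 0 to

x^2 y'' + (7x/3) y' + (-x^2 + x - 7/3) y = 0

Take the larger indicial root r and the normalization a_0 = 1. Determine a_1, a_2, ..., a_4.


Write in Frobenius form y'' + (p(x)/x) y' + (q(x)/x^2) y = 0:
  p(x) = 7/3,  q(x) = -x^2 + x - 7/3.
Indicial equation: r(r-1) + (7/3) r + (-7/3) = 0 -> roots r_1 = 1, r_2 = -7/3.
Take r = r_1 = 1. Let y(x) = x^r sum_{n>=0} a_n x^n with a_0 = 1.
Substitute y = x^r sum a_n x^n and match x^{r+n}. The recurrence is
  D(n) a_n + 1 a_{n-1} - 1 a_{n-2} = 0,  where D(n) = (r+n)(r+n-1) + (7/3)(r+n) + (-7/3).
  a_n = [-1 a_{n-1} + 1 a_{n-2}] / D(n).
Since the indicial polynomial factors as (r - r_1)(r - r_2), D(n) = (r_1 + n - r_1)(r_1 + n - r_2) = n(n + 10/3).
Evaluating step by step (a_0 = 1):
  n = 1: D(1) = 1(1 + 10/3) = 13/3; numerator = -1(1) = -1; a_1 = (-1)/(13/3) = -3/13
  n = 2: D(2) = 2(2 + 10/3) = 32/3; numerator = -1(-3/13) + 1(1) = 16/13; a_2 = (16/13)/(32/3) = 3/26
  n = 3: D(3) = 3(3 + 10/3) = 19; numerator = -1(3/26) + 1(-3/13) = -9/26; a_3 = (-9/26)/(19) = -9/494
  n = 4: D(4) = 4(4 + 10/3) = 88/3; numerator = -1(-9/494) + 1(3/26) = 33/247; a_4 = (33/247)/(88/3) = 9/1976

r = 1; a_0 = 1; a_1 = -3/13; a_2 = 3/26; a_3 = -9/494; a_4 = 9/1976


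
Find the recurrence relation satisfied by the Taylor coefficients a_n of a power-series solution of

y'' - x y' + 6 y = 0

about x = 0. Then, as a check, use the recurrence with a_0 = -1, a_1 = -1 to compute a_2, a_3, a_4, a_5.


Substitute y = sum_n a_n x^n.
y''(x) has coefficient (n+2)(n+1) a_{n+2} at x^n;
-x y'(x) has coefficient -n a_n at x^n (shift);
6 y(x) has coefficient 6 a_n at x^n.
Matching x^n: (n+2)(n+1) a_{n+2} + (-n + 6) a_n = 0.
Thus a_{n+2} = (n - 6) / ((n+1)(n+2)) * a_n.

Check with a_0 = -1, a_1 = -1 (apply the recurrence for n = 0, 1, 2, 3): a_0 = -1, a_1 = -1, a_2 = 3, a_3 = 5/6, a_4 = -1, a_5 = -1/8.

a_(n+2) = (n - 6) / ((n+1)(n+2)) * a_n; check: a_0 = -1, a_1 = -1, a_2 = 3, a_3 = 5/6, a_4 = -1, a_5 = -1/8


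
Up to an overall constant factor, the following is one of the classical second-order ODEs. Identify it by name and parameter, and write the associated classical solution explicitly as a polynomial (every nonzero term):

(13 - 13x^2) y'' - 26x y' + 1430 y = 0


All three coefficients share the factor 13; dividing through by 13 gives  (1 - x^2) y'' - 2x y' + 110 y = 0.
This matches the Legendre equation (1 - x^2) y'' - 2x y' + n(n+1) y = 0 (note the -2x y' term) with n(n+1) = 110, so n = 10; the polynomial solution is P_10(x).
With y = sum_k a_k x^k, matching x^k gives (k+2)(k+1) a_{k+2} = [k(k+1) - n(n+1)] a_k = (k - 10)(k + 11) a_k. The right side vanishes at k = 10, so the series with the parity of 10 terminates at degree 10.
Standard normalization (P_n(1) = 1): leading coefficient (2n)!/(2^n (n!)^2) = 2432902008176640000/(1024*13168189440000) = 46189/256, so a_10 = 46189/256. Work downward with a_k = (k+1)(k+2) a_{k+2} / ((k - 10)(k + 11)):
  a_8 = (9)(10)(46189/256) / ((8 - 10)(8 + 11)) = (2078505/128)/(-38) = -109395/256
  a_6 = (7)(8)(-109395/256) / ((6 - 10)(6 + 11)) = (-765765/32)/(-68) = 45045/128
  a_4 = (5)(6)(45045/128) / ((4 - 10)(4 + 11)) = (675675/64)/(-90) = -15015/128
  a_2 = (3)(4)(-15015/128) / ((2 - 10)(2 + 11)) = (-45045/32)/(-104) = 3465/256
  a_0 = (1)(2)(3465/256) / ((0 - 10)(0 + 11)) = (3465/128)/(-110) = -63/256
Hence P_10(x) = 46189 x^10/256 - 109395 x^8/256 + 45045 x^6/128 - 15015 x^4/128 + 3465 x^2/256 - 63/256.

P_10(x); series = 46189 x^10/256 - 109395 x^8/256 + 45045 x^6/128 - 15015 x^4/128 + 3465 x^2/256 - 63/256


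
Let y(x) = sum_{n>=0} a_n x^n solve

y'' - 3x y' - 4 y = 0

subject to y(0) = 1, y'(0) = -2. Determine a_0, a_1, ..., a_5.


Ansatz: y(x) = sum_{n>=0} a_n x^n, so y'(x) = sum_{n>=1} n a_n x^(n-1) and y''(x) = sum_{n>=2} n(n-1) a_n x^(n-2).
Substitute into P(x) y'' + Q(x) y' + R(x) y = 0 with P(x) = 1, Q(x) = -3x, R(x) = -4, and match powers of x.
Initial conditions: a_0 = 1, a_1 = -2.
Setting the coefficient of each power of x to zero and solving order by order (substituting the coefficients already found):
  x^0: 2 a_2 - 4 a_0 = 0  ->  2 a_2 = 4 a_0 = 4  ->  a_2 = 2
  x^1: 6 a_3 - 7 a_1 = 0  ->  6 a_3 = 7 a_1 = -14  ->  a_3 = -7/3
  x^2: 12 a_4 - 10 a_2 = 0  ->  12 a_4 = 10 a_2 = 20  ->  a_4 = 5/3
  x^3: 20 a_5 - 13 a_3 = 0  ->  20 a_5 = 13 a_3 = -91/3  ->  a_5 = -91/60
Truncated series: y(x) = 1 - 2 x + 2 x^2 - (7/3) x^3 + (5/3) x^4 - (91/60) x^5 + O(x^6).

a_0 = 1; a_1 = -2; a_2 = 2; a_3 = -7/3; a_4 = 5/3; a_5 = -91/60


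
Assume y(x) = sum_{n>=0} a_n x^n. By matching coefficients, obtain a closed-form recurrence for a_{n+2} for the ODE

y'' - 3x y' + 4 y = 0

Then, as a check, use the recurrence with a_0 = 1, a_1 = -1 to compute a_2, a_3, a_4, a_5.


Substitute y = sum_n a_n x^n.
y''(x) has coefficient (n+2)(n+1) a_{n+2} at x^n;
-3 x y'(x) has coefficient -3 n a_n at x^n (shift);
4 y(x) has coefficient 4 a_n at x^n.
Matching x^n: (n+2)(n+1) a_{n+2} + (-3n + 4) a_n = 0.
Thus a_{n+2} = (3n - 4) / ((n+1)(n+2)) * a_n.

Check with a_0 = 1, a_1 = -1 (apply the recurrence for n = 0, 1, 2, 3): a_0 = 1, a_1 = -1, a_2 = -2, a_3 = 1/6, a_4 = -1/3, a_5 = 1/24.

a_(n+2) = (3n - 4) / ((n+1)(n+2)) * a_n; check: a_0 = 1, a_1 = -1, a_2 = -2, a_3 = 1/6, a_4 = -1/3, a_5 = 1/24


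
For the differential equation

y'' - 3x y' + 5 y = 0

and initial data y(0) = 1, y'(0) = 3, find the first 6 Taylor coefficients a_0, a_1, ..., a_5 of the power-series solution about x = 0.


Ansatz: y(x) = sum_{n>=0} a_n x^n, so y'(x) = sum_{n>=1} n a_n x^(n-1) and y''(x) = sum_{n>=2} n(n-1) a_n x^(n-2).
Substitute into P(x) y'' + Q(x) y' + R(x) y = 0 with P(x) = 1, Q(x) = -3x, R(x) = 5, and match powers of x.
Initial conditions: a_0 = 1, a_1 = 3.
Setting the coefficient of each power of x to zero and solving order by order (substituting the coefficients already found):
  x^0: 2 a_2 + 5 a_0 = 0  ->  2 a_2 = -5 a_0 = -5  ->  a_2 = -5/2
  x^1: 6 a_3 + 2 a_1 = 0  ->  6 a_3 = -2 a_1 = -6  ->  a_3 = -1
  x^2: 12 a_4 - a_2 = 0  ->  12 a_4 = a_2 = -5/2  ->  a_4 = -5/24
  x^3: 20 a_5 - 4 a_3 = 0  ->  20 a_5 = 4 a_3 = -4  ->  a_5 = -1/5
Truncated series: y(x) = 1 + 3 x - (5/2) x^2 - x^3 - (5/24) x^4 - (1/5) x^5 + O(x^6).

a_0 = 1; a_1 = 3; a_2 = -5/2; a_3 = -1; a_4 = -5/24; a_5 = -1/5


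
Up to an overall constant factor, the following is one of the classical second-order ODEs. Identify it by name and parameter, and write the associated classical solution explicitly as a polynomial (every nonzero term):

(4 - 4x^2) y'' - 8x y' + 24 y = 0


All three coefficients share the factor 4; dividing through by 4 gives  (1 - x^2) y'' - 2x y' + 6 y = 0.
This matches the Legendre equation (1 - x^2) y'' - 2x y' + n(n+1) y = 0 (note the -2x y' term) with n(n+1) = 6, so n = 2; the polynomial solution is P_2(x).
With y = sum_k a_k x^k, matching x^k gives (k+2)(k+1) a_{k+2} = [k(k+1) - n(n+1)] a_k = (k - 2)(k + 3) a_k. The right side vanishes at k = 2, so the series with the parity of 2 terminates at degree 2.
Standard normalization (P_n(1) = 1): leading coefficient (2n)!/(2^n (n!)^2) = 24/(4*4) = 3/2, so a_2 = 3/2. Work downward with a_k = (k+1)(k+2) a_{k+2} / ((k - 2)(k + 3)):
  a_0 = (1)(2)(3/2) / ((0 - 2)(0 + 3)) = 3/(-6) = -1/2
Hence P_2(x) = 3 x^2/2 - 1/2.

P_2(x); series = 3 x^2/2 - 1/2


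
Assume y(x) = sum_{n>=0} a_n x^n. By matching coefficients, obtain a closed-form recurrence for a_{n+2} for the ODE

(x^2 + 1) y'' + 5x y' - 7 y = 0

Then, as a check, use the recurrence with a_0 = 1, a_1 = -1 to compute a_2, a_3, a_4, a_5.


Substitute y = sum_n a_n x^n.
(1 + 1 x^2) y'' contributes (n+2)(n+1) a_{n+2} + n(n-1) a_n at x^n.
5 x y'(x) contributes 5 n a_n at x^n.
-7 y(x) contributes -7 a_n at x^n.
Matching x^n: (n+2)(n+1) a_{n+2} + (n(n-1) + 5 n - 7) a_n = 0.
Thus a_{n+2} = (-n(n-1) - 5 n + 7) / ((n+1)(n+2)) * a_n.

Check with a_0 = 1, a_1 = -1 (apply the recurrence for n = 0, 1, 2, 3): a_0 = 1, a_1 = -1, a_2 = 7/2, a_3 = -1/3, a_4 = -35/24, a_5 = 7/30.

a_(n+2) = (-n(n-1) - 5 n + 7) / ((n+1)(n+2)) * a_n; check: a_0 = 1, a_1 = -1, a_2 = 7/2, a_3 = -1/3, a_4 = -35/24, a_5 = 7/30


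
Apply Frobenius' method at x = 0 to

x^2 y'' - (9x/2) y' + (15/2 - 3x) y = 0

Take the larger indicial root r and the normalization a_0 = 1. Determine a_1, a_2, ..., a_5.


Write in Frobenius form y'' + (p(x)/x) y' + (q(x)/x^2) y = 0:
  p(x) = -9/2,  q(x) = 15/2 - 3x.
Indicial equation: r(r-1) + (-9/2) r + (15/2) = 0 -> roots r_1 = 3, r_2 = 5/2.
Take r = r_1 = 3. Let y(x) = x^r sum_{n>=0} a_n x^n with a_0 = 1.
Substitute y = x^r sum a_n x^n and match x^{r+n}. The recurrence is
  D(n) a_n - 3 a_{n-1} = 0,  where D(n) = (r+n)(r+n-1) + (-9/2)(r+n) + (15/2).
  a_n = 3 / D(n) * a_{n-1}.
Since the indicial polynomial factors as (r - r_1)(r - r_2), D(n) = (r_1 + n - r_1)(r_1 + n - r_2) = n(n + 1/2).
Evaluating step by step (a_0 = 1):
  n = 1: D(1) = 1(1 + 1/2) = 3/2; numerator = 3(1) = 3; a_1 = (3)/(3/2) = 2
  n = 2: D(2) = 2(2 + 1/2) = 5; numerator = 3(2) = 6; a_2 = (6)/(5) = 6/5
  n = 3: D(3) = 3(3 + 1/2) = 21/2; numerator = 3(6/5) = 18/5; a_3 = (18/5)/(21/2) = 12/35
  n = 4: D(4) = 4(4 + 1/2) = 18; numerator = 3(12/35) = 36/35; a_4 = (36/35)/(18) = 2/35
  n = 5: D(5) = 5(5 + 1/2) = 55/2; numerator = 3(2/35) = 6/35; a_5 = (6/35)/(55/2) = 12/1925

r = 3; a_0 = 1; a_1 = 2; a_2 = 6/5; a_3 = 12/35; a_4 = 2/35; a_5 = 12/1925


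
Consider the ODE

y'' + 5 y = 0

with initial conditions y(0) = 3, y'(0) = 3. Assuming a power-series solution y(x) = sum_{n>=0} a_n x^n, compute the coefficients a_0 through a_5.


Ansatz: y(x) = sum_{n>=0} a_n x^n, so y'(x) = sum_{n>=1} n a_n x^(n-1) and y''(x) = sum_{n>=2} n(n-1) a_n x^(n-2).
Substitute into P(x) y'' + Q(x) y' + R(x) y = 0 with P(x) = 1, Q(x) = 0, R(x) = 5, and match powers of x.
Initial conditions: a_0 = 3, a_1 = 3.
Setting the coefficient of each power of x to zero and solving order by order (substituting the coefficients already found):
  x^0: 2 a_2 + 5 a_0 = 0  ->  2 a_2 = -5 a_0 = -15  ->  a_2 = -15/2
  x^1: 6 a_3 + 5 a_1 = 0  ->  6 a_3 = -5 a_1 = -15  ->  a_3 = -5/2
  x^2: 12 a_4 + 5 a_2 = 0  ->  12 a_4 = -5 a_2 = 75/2  ->  a_4 = 25/8
  x^3: 20 a_5 + 5 a_3 = 0  ->  20 a_5 = -5 a_3 = 25/2  ->  a_5 = 5/8
Truncated series: y(x) = 3 + 3 x - (15/2) x^2 - (5/2) x^3 + (25/8) x^4 + (5/8) x^5 + O(x^6).

a_0 = 3; a_1 = 3; a_2 = -15/2; a_3 = -5/2; a_4 = 25/8; a_5 = 5/8


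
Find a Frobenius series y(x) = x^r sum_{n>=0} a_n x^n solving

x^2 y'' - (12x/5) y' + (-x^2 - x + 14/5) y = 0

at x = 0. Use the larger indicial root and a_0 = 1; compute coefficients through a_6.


Write in Frobenius form y'' + (p(x)/x) y' + (q(x)/x^2) y = 0:
  p(x) = -12/5,  q(x) = -x^2 - x + 14/5.
Indicial equation: r(r-1) + (-12/5) r + (14/5) = 0 -> roots r_1 = 2, r_2 = 7/5.
Take r = r_1 = 2. Let y(x) = x^r sum_{n>=0} a_n x^n with a_0 = 1.
Substitute y = x^r sum a_n x^n and match x^{r+n}. The recurrence is
  D(n) a_n - 1 a_{n-1} - 1 a_{n-2} = 0,  where D(n) = (r+n)(r+n-1) + (-12/5)(r+n) + (14/5).
  a_n = [1 a_{n-1} + 1 a_{n-2}] / D(n).
Since the indicial polynomial factors as (r - r_1)(r - r_2), D(n) = (r_1 + n - r_1)(r_1 + n - r_2) = n(n + 3/5).
Evaluating step by step (a_0 = 1):
  n = 1: D(1) = 1(1 + 3/5) = 8/5; numerator = 1(1) = 1; a_1 = (1)/(8/5) = 5/8
  n = 2: D(2) = 2(2 + 3/5) = 26/5; numerator = 1(5/8) + 1(1) = 13/8; a_2 = (13/8)/(26/5) = 5/16
  n = 3: D(3) = 3(3 + 3/5) = 54/5; numerator = 1(5/16) + 1(5/8) = 15/16; a_3 = (15/16)/(54/5) = 25/288
  n = 4: D(4) = 4(4 + 3/5) = 92/5; numerator = 1(25/288) + 1(5/16) = 115/288; a_4 = (115/288)/(92/5) = 25/1152
  n = 5: D(5) = 5(5 + 3/5) = 28; numerator = 1(25/1152) + 1(25/288) = 125/1152; a_5 = (125/1152)/(28) = 125/32256
  n = 6: D(6) = 6(6 + 3/5) = 198/5; numerator = 1(125/32256) + 1(25/1152) = 275/10752; a_6 = (275/10752)/(198/5) = 125/193536

r = 2; a_0 = 1; a_1 = 5/8; a_2 = 5/16; a_3 = 25/288; a_4 = 25/1152; a_5 = 125/32256; a_6 = 125/193536


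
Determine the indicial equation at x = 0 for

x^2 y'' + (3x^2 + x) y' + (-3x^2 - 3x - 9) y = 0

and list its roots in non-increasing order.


Divide by x^2 to reach normal form y'' + P_1(x) y' + P_2(x) y = 0 with P_1(x) = 3 + 1/x and P_2(x) = -3 - 3/x - 9/x^2.
x = 0 is a singular point because the y'-coefficient 3 + 1/x has a pole at x = 0 and the y-coefficient -3 - 3/x - 9/x^2 has a pole at x = 0.
It is a regular singular point because x P_1(x) = p(x) = 3x + 1 and x^2 P_2(x) = q(x) = -3x^2 - 3x - 9 are polynomials, hence analytic at x = 0.
p(0) = 1,  q(0) = -9.
Indicial equation: r(r-1) + p(0) r + q(0) = 0, i.e. r^2 + (p(0) - 1) r + q(0) = 0, i.e. r^2 - 9 = 0.
Discriminant: (0)^2 - 4(-9) = 36, so r = (0 ± 6)/2.
Solving: r_1 = 3, r_2 = -3.

indicial: r^2 - 9 = 0; roots r_1 = 3, r_2 = -3


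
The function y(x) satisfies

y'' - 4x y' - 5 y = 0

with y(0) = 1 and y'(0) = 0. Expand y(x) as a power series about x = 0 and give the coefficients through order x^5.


Ansatz: y(x) = sum_{n>=0} a_n x^n, so y'(x) = sum_{n>=1} n a_n x^(n-1) and y''(x) = sum_{n>=2} n(n-1) a_n x^(n-2).
Substitute into P(x) y'' + Q(x) y' + R(x) y = 0 with P(x) = 1, Q(x) = -4x, R(x) = -5, and match powers of x.
Initial conditions: a_0 = 1, a_1 = 0.
Setting the coefficient of each power of x to zero and solving order by order (substituting the coefficients already found):
  x^0: 2 a_2 - 5 a_0 = 0  ->  2 a_2 = 5 a_0 = 5  ->  a_2 = 5/2
  x^1: 6 a_3 - 9 a_1 = 0  ->  6 a_3 = 9 a_1 = 0  ->  a_3 = 0
  x^2: 12 a_4 - 13 a_2 = 0  ->  12 a_4 = 13 a_2 = 65/2  ->  a_4 = 65/24
  x^3: 20 a_5 - 17 a_3 = 0  ->  20 a_5 = 17 a_3 = 0  ->  a_5 = 0
Truncated series: y(x) = 1 + (5/2) x^2 + (65/24) x^4 + O(x^6).

a_0 = 1; a_1 = 0; a_2 = 5/2; a_3 = 0; a_4 = 65/24; a_5 = 0


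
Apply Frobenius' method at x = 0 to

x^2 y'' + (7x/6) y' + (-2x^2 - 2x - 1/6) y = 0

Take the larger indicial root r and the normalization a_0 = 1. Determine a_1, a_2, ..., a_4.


Write in Frobenius form y'' + (p(x)/x) y' + (q(x)/x^2) y = 0:
  p(x) = 7/6,  q(x) = -2x^2 - 2x - 1/6.
Indicial equation: r(r-1) + (7/6) r + (-1/6) = 0 -> roots r_1 = 1/3, r_2 = -1/2.
Take r = r_1 = 1/3. Let y(x) = x^r sum_{n>=0} a_n x^n with a_0 = 1.
Substitute y = x^r sum a_n x^n and match x^{r+n}. The recurrence is
  D(n) a_n - 2 a_{n-1} - 2 a_{n-2} = 0,  where D(n) = (r+n)(r+n-1) + (7/6)(r+n) + (-1/6).
  a_n = [2 a_{n-1} + 2 a_{n-2}] / D(n).
Since the indicial polynomial factors as (r - r_1)(r - r_2), D(n) = (r_1 + n - r_1)(r_1 + n - r_2) = n(n + 5/6).
Evaluating step by step (a_0 = 1):
  n = 1: D(1) = 1(1 + 5/6) = 11/6; numerator = 2(1) = 2; a_1 = (2)/(11/6) = 12/11
  n = 2: D(2) = 2(2 + 5/6) = 17/3; numerator = 2(12/11) + 2(1) = 46/11; a_2 = (46/11)/(17/3) = 138/187
  n = 3: D(3) = 3(3 + 5/6) = 23/2; numerator = 2(138/187) + 2(12/11) = 684/187; a_3 = (684/187)/(23/2) = 1368/4301
  n = 4: D(4) = 4(4 + 5/6) = 58/3; numerator = 2(1368/4301) + 2(138/187) = 9084/4301; a_4 = (9084/4301)/(58/3) = 13626/124729

r = 1/3; a_0 = 1; a_1 = 12/11; a_2 = 138/187; a_3 = 1368/4301; a_4 = 13626/124729


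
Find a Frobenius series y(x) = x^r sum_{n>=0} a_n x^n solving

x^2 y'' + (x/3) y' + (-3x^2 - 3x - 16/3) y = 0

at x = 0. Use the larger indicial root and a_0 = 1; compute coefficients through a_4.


Write in Frobenius form y'' + (p(x)/x) y' + (q(x)/x^2) y = 0:
  p(x) = 1/3,  q(x) = -3x^2 - 3x - 16/3.
Indicial equation: r(r-1) + (1/3) r + (-16/3) = 0 -> roots r_1 = 8/3, r_2 = -2.
Take r = r_1 = 8/3. Let y(x) = x^r sum_{n>=0} a_n x^n with a_0 = 1.
Substitute y = x^r sum a_n x^n and match x^{r+n}. The recurrence is
  D(n) a_n - 3 a_{n-1} - 3 a_{n-2} = 0,  where D(n) = (r+n)(r+n-1) + (1/3)(r+n) + (-16/3).
  a_n = [3 a_{n-1} + 3 a_{n-2}] / D(n).
Since the indicial polynomial factors as (r - r_1)(r - r_2), D(n) = (r_1 + n - r_1)(r_1 + n - r_2) = n(n + 14/3).
Evaluating step by step (a_0 = 1):
  n = 1: D(1) = 1(1 + 14/3) = 17/3; numerator = 3(1) = 3; a_1 = (3)/(17/3) = 9/17
  n = 2: D(2) = 2(2 + 14/3) = 40/3; numerator = 3(9/17) + 3(1) = 78/17; a_2 = (78/17)/(40/3) = 117/340
  n = 3: D(3) = 3(3 + 14/3) = 23; numerator = 3(117/340) + 3(9/17) = 891/340; a_3 = (891/340)/(23) = 891/7820
  n = 4: D(4) = 4(4 + 14/3) = 104/3; numerator = 3(891/7820) + 3(117/340) = 5373/3910; a_4 = (5373/3910)/(104/3) = 16119/406640

r = 8/3; a_0 = 1; a_1 = 9/17; a_2 = 117/340; a_3 = 891/7820; a_4 = 16119/406640


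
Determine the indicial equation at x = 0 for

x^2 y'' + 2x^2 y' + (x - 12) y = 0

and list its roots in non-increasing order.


Divide by x^2 to reach normal form y'' + P_1(x) y' + P_2(x) y = 0 with P_1(x) = 2 and P_2(x) = 1/x - 12/x^2.
x = 0 is a singular point because the y-coefficient 1/x - 12/x^2 has a pole at x = 0.
It is a regular singular point because x P_1(x) = p(x) = 2x and x^2 P_2(x) = q(x) = x - 12 are polynomials, hence analytic at x = 0.
p(0) = 0,  q(0) = -12.
Indicial equation: r(r-1) + p(0) r + q(0) = 0, i.e. r^2 + (p(0) - 1) r + q(0) = 0, i.e. r^2 - 1 r - 12 = 0.
Discriminant: (-1)^2 - 4(-12) = 49, so r = (1 ± 7)/2.
Solving: r_1 = 4, r_2 = -3.

indicial: r^2 - 1 r - 12 = 0; roots r_1 = 4, r_2 = -3


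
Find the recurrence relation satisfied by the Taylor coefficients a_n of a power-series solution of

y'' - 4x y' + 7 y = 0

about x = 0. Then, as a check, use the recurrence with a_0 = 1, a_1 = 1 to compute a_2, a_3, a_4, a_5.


Substitute y = sum_n a_n x^n.
y''(x) has coefficient (n+2)(n+1) a_{n+2} at x^n;
-4 x y'(x) has coefficient -4 n a_n at x^n (shift);
7 y(x) has coefficient 7 a_n at x^n.
Matching x^n: (n+2)(n+1) a_{n+2} + (-4n + 7) a_n = 0.
Thus a_{n+2} = (4n - 7) / ((n+1)(n+2)) * a_n.

Check with a_0 = 1, a_1 = 1 (apply the recurrence for n = 0, 1, 2, 3): a_0 = 1, a_1 = 1, a_2 = -7/2, a_3 = -1/2, a_4 = -7/24, a_5 = -1/8.

a_(n+2) = (4n - 7) / ((n+1)(n+2)) * a_n; check: a_0 = 1, a_1 = 1, a_2 = -7/2, a_3 = -1/2, a_4 = -7/24, a_5 = -1/8


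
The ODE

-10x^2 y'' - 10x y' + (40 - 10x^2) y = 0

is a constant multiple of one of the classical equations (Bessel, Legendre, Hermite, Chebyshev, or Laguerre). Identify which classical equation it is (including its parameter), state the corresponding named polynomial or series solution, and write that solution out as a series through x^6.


All three coefficients share the factor -10; dividing through by -10 gives  x^2 y'' + x y' + (x^2 - 4) y = 0.
This matches the Bessel equation x^2 y'' + x y' + (x^2 - nu^2) y = 0 with nu^2 = 4, so nu = 2; the solution bounded at x = 0 is J_2(x).
Frobenius at x = 0: indicial roots ±nu; for r = nu the recurrence k(k + 2nu) c_k = -c_{k-2} gives the standard series J_nu(x) = sum_{k>=0} (-1)^k / (k! (k+nu)!) (x/2)^(2k+nu). Evaluate the first 3 terms:
  k = 0: (-1)^0 / (0! * 2! * 2^2) x^2 = 1/(1*2*4) x^2 = (1/8) x^2
  k = 1: (-1)^1 / (1! * 3! * 2^4) x^4 = -1/(1*6*16) x^4 = (-1/96) x^4
  k = 2: (-1)^2 / (2! * 4! * 2^6) x^6 = 1/(2*24*64) x^6 = (1/3072) x^6
Hence J_2(x) = x^6/3072 - x^4/96 + x^2/8 + ....

J_2(x); series = x^6/3072 - x^4/96 + x^2/8


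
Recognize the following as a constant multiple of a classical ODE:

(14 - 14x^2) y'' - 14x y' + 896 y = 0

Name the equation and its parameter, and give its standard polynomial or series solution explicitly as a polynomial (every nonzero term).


All three coefficients share the factor 14; dividing through by 14 gives  (1 - x^2) y'' - x y' + 64 y = 0.
This matches the Chebyshev equation (1 - x^2) y'' - x y' + n^2 y = 0 (note the -x y' term, not -2x y') with n^2 = 64, so n = 8; the polynomial solution is T_8(x).
With y = sum_k a_k x^k, matching x^k gives (k+2)(k+1) a_{k+2} = (k^2 - n^2) a_k = (k - 8)(k + 8) a_k. The right side vanishes at k = 8, so the series with the parity of 8 terminates at degree 8.
Standard normalization: leading coefficient of T_n is 2^(n-1), so a_8 = 2^7 = 128. Work downward with a_k = (k+1)(k+2) a_{k+2} / ((k - 8)(k + 8)):
  a_6 = (7)(8)(128) / ((6 - 8)(6 + 8)) = 7168/(-28) = -256
  a_4 = (5)(6)(-256) / ((4 - 8)(4 + 8)) = -7680/(-48) = 160
  a_2 = (3)(4)(160) / ((2 - 8)(2 + 8)) = 1920/(-60) = -32
  a_0 = (1)(2)(-32) / ((0 - 8)(0 + 8)) = -64/(-64) = 1
Hence T_8(x) = 128 x^8 - 256 x^6 + 160 x^4 - 32 x^2 + 1.

T_8(x); series = 128 x^8 - 256 x^6 + 160 x^4 - 32 x^2 + 1


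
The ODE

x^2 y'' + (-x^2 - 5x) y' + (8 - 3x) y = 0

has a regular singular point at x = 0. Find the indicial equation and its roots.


Divide by x^2 to reach normal form y'' + P_1(x) y' + P_2(x) y = 0 with P_1(x) = -1 - 5/x and P_2(x) = -3/x + 8/x^2.
x = 0 is a singular point because the y'-coefficient -1 - 5/x has a pole at x = 0 and the y-coefficient -3/x + 8/x^2 has a pole at x = 0.
It is a regular singular point because x P_1(x) = p(x) = -x - 5 and x^2 P_2(x) = q(x) = 8 - 3x are polynomials, hence analytic at x = 0.
p(0) = -5,  q(0) = 8.
Indicial equation: r(r-1) + p(0) r + q(0) = 0, i.e. r^2 + (p(0) - 1) r + q(0) = 0, i.e. r^2 - 6 r + 8 = 0.
Discriminant: (-6)^2 - 4(8) = 4, so r = (6 ± 2)/2.
Solving: r_1 = 4, r_2 = 2.

indicial: r^2 - 6 r + 8 = 0; roots r_1 = 4, r_2 = 2


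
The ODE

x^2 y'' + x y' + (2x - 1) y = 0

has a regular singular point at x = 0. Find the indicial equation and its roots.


Divide by x^2 to reach normal form y'' + P_1(x) y' + P_2(x) y = 0 with P_1(x) = 1/x and P_2(x) = 2/x - 1/x^2.
x = 0 is a singular point because the y'-coefficient 1/x has a pole at x = 0 and the y-coefficient 2/x - 1/x^2 has a pole at x = 0.
It is a regular singular point because x P_1(x) = p(x) = 1 and x^2 P_2(x) = q(x) = 2x - 1 are polynomials, hence analytic at x = 0.
p(0) = 1,  q(0) = -1.
Indicial equation: r(r-1) + p(0) r + q(0) = 0, i.e. r^2 + (p(0) - 1) r + q(0) = 0, i.e. r^2 - 1 = 0.
Discriminant: (0)^2 - 4(-1) = 4, so r = (0 ± 2)/2.
Solving: r_1 = 1, r_2 = -1.

indicial: r^2 - 1 = 0; roots r_1 = 1, r_2 = -1


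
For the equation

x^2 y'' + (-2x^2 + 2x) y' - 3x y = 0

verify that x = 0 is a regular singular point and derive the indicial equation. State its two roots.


Divide by x^2 to reach normal form y'' + P_1(x) y' + P_2(x) y = 0 with P_1(x) = -2 + 2/x and P_2(x) = -3/x.
x = 0 is a singular point because the y'-coefficient -2 + 2/x has a pole at x = 0 and the y-coefficient -3/x has a pole at x = 0.
It is a regular singular point because x P_1(x) = p(x) = 2 - 2x and x^2 P_2(x) = q(x) = -3x are polynomials, hence analytic at x = 0.
p(0) = 2,  q(0) = 0.
Indicial equation: r(r-1) + p(0) r + q(0) = 0, i.e. r^2 + (p(0) - 1) r + q(0) = 0, i.e. r^2 + 1 r = 0.
Discriminant: (1)^2 - 4(0) = 1, so r = (-1 ± 1)/2.
Solving: r_1 = 0, r_2 = -1.

indicial: r^2 + 1 r = 0; roots r_1 = 0, r_2 = -1


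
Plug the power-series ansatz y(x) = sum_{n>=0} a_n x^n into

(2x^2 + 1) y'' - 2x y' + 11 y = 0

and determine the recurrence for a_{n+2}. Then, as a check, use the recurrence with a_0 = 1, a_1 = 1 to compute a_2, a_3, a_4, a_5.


Substitute y = sum_n a_n x^n.
(1 + 2 x^2) y'' contributes (n+2)(n+1) a_{n+2} + 2 n(n-1) a_n at x^n.
-2 x y'(x) contributes -2 n a_n at x^n.
11 y(x) contributes 11 a_n at x^n.
Matching x^n: (n+2)(n+1) a_{n+2} + (2 n(n-1) - 2 n + 11) a_n = 0.
Thus a_{n+2} = (-2 n(n-1) + 2 n - 11) / ((n+1)(n+2)) * a_n.

Check with a_0 = 1, a_1 = 1 (apply the recurrence for n = 0, 1, 2, 3): a_0 = 1, a_1 = 1, a_2 = -11/2, a_3 = -3/2, a_4 = 121/24, a_5 = 51/40.

a_(n+2) = (-2 n(n-1) + 2 n - 11) / ((n+1)(n+2)) * a_n; check: a_0 = 1, a_1 = 1, a_2 = -11/2, a_3 = -3/2, a_4 = 121/24, a_5 = 51/40


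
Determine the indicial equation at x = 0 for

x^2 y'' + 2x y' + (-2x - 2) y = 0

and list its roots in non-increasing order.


Divide by x^2 to reach normal form y'' + P_1(x) y' + P_2(x) y = 0 with P_1(x) = 2/x and P_2(x) = -2/x - 2/x^2.
x = 0 is a singular point because the y'-coefficient 2/x has a pole at x = 0 and the y-coefficient -2/x - 2/x^2 has a pole at x = 0.
It is a regular singular point because x P_1(x) = p(x) = 2 and x^2 P_2(x) = q(x) = -2x - 2 are polynomials, hence analytic at x = 0.
p(0) = 2,  q(0) = -2.
Indicial equation: r(r-1) + p(0) r + q(0) = 0, i.e. r^2 + (p(0) - 1) r + q(0) = 0, i.e. r^2 + 1 r - 2 = 0.
Discriminant: (1)^2 - 4(-2) = 9, so r = (-1 ± 3)/2.
Solving: r_1 = 1, r_2 = -2.

indicial: r^2 + 1 r - 2 = 0; roots r_1 = 1, r_2 = -2


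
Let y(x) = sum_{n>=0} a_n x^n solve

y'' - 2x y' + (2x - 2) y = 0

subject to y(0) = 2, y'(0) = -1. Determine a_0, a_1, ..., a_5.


Ansatz: y(x) = sum_{n>=0} a_n x^n, so y'(x) = sum_{n>=1} n a_n x^(n-1) and y''(x) = sum_{n>=2} n(n-1) a_n x^(n-2).
Substitute into P(x) y'' + Q(x) y' + R(x) y = 0 with P(x) = 1, Q(x) = -2x, R(x) = 2x - 2, and match powers of x.
Initial conditions: a_0 = 2, a_1 = -1.
Setting the coefficient of each power of x to zero and solving order by order (substituting the coefficients already found):
  x^0: 2 a_2 - 2 a_0 = 0  ->  2 a_2 = 2 a_0 = 4  ->  a_2 = 2
  x^1: 6 a_3 - 4 a_1 + 2 a_0 = 0  ->  6 a_3 = 4 a_1 - 2 a_0 = -8  ->  a_3 = -4/3
  x^2: 12 a_4 - 6 a_2 + 2 a_1 = 0  ->  12 a_4 = 6 a_2 - 2 a_1 = 14  ->  a_4 = 7/6
  x^3: 20 a_5 - 8 a_3 + 2 a_2 = 0  ->  20 a_5 = 8 a_3 - 2 a_2 = -44/3  ->  a_5 = -11/15
Truncated series: y(x) = 2 - x + 2 x^2 - (4/3) x^3 + (7/6) x^4 - (11/15) x^5 + O(x^6).

a_0 = 2; a_1 = -1; a_2 = 2; a_3 = -4/3; a_4 = 7/6; a_5 = -11/15


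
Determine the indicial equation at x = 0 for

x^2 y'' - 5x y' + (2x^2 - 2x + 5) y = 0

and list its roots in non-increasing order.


Divide by x^2 to reach normal form y'' + P_1(x) y' + P_2(x) y = 0 with P_1(x) = -5/x and P_2(x) = 2 - 2/x + 5/x^2.
x = 0 is a singular point because the y'-coefficient -5/x has a pole at x = 0 and the y-coefficient 2 - 2/x + 5/x^2 has a pole at x = 0.
It is a regular singular point because x P_1(x) = p(x) = -5 and x^2 P_2(x) = q(x) = 2x^2 - 2x + 5 are polynomials, hence analytic at x = 0.
p(0) = -5,  q(0) = 5.
Indicial equation: r(r-1) + p(0) r + q(0) = 0, i.e. r^2 + (p(0) - 1) r + q(0) = 0, i.e. r^2 - 6 r + 5 = 0.
Discriminant: (-6)^2 - 4(5) = 16, so r = (6 ± 4)/2.
Solving: r_1 = 5, r_2 = 1.

indicial: r^2 - 6 r + 5 = 0; roots r_1 = 5, r_2 = 1


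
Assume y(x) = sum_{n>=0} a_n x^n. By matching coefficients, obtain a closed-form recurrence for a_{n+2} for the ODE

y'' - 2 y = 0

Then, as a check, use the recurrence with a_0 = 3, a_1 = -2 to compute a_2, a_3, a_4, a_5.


Substitute y = sum_n a_n x^n into y'' + (const) y = 0.
y''(x) = sum_{n>=0} (n+2)(n+1) a_{n+2} x^n.
The ODE becomes sum_n [(n+2)(n+1) a_{n+2} - 2 a_n] x^n = 0.
Setting each coefficient to zero gives the recurrence:
  (n+2)(n+1) a_{n+2} - 2 a_n = 0,
  a_{n+2} = 2 / ((n+1)(n+2)) a_n.

Check with a_0 = 3, a_1 = -2 (apply the recurrence for n = 0, 1, 2, 3): a_0 = 3, a_1 = -2, a_2 = 3, a_3 = -2/3, a_4 = 1/2, a_5 = -1/15.

a_{n+2} = 2/((n+1)(n+2)) * a_n; check: a_0 = 3, a_1 = -2, a_2 = 3, a_3 = -2/3, a_4 = 1/2, a_5 = -1/15


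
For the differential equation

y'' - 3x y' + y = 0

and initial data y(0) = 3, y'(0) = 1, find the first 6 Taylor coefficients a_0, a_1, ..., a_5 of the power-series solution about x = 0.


Ansatz: y(x) = sum_{n>=0} a_n x^n, so y'(x) = sum_{n>=1} n a_n x^(n-1) and y''(x) = sum_{n>=2} n(n-1) a_n x^(n-2).
Substitute into P(x) y'' + Q(x) y' + R(x) y = 0 with P(x) = 1, Q(x) = -3x, R(x) = 1, and match powers of x.
Initial conditions: a_0 = 3, a_1 = 1.
Setting the coefficient of each power of x to zero and solving order by order (substituting the coefficients already found):
  x^0: 2 a_2 + a_0 = 0  ->  2 a_2 = -a_0 = -3  ->  a_2 = -3/2
  x^1: 6 a_3 - 2 a_1 = 0  ->  6 a_3 = 2 a_1 = 2  ->  a_3 = 1/3
  x^2: 12 a_4 - 5 a_2 = 0  ->  12 a_4 = 5 a_2 = -15/2  ->  a_4 = -5/8
  x^3: 20 a_5 - 8 a_3 = 0  ->  20 a_5 = 8 a_3 = 8/3  ->  a_5 = 2/15
Truncated series: y(x) = 3 + x - (3/2) x^2 + (1/3) x^3 - (5/8) x^4 + (2/15) x^5 + O(x^6).

a_0 = 3; a_1 = 1; a_2 = -3/2; a_3 = 1/3; a_4 = -5/8; a_5 = 2/15


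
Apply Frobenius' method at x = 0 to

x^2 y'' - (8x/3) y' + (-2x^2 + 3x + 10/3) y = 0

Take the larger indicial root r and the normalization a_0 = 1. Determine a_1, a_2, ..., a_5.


Write in Frobenius form y'' + (p(x)/x) y' + (q(x)/x^2) y = 0:
  p(x) = -8/3,  q(x) = -2x^2 + 3x + 10/3.
Indicial equation: r(r-1) + (-8/3) r + (10/3) = 0 -> roots r_1 = 2, r_2 = 5/3.
Take r = r_1 = 2. Let y(x) = x^r sum_{n>=0} a_n x^n with a_0 = 1.
Substitute y = x^r sum a_n x^n and match x^{r+n}. The recurrence is
  D(n) a_n + 3 a_{n-1} - 2 a_{n-2} = 0,  where D(n) = (r+n)(r+n-1) + (-8/3)(r+n) + (10/3).
  a_n = [-3 a_{n-1} + 2 a_{n-2}] / D(n).
Since the indicial polynomial factors as (r - r_1)(r - r_2), D(n) = (r_1 + n - r_1)(r_1 + n - r_2) = n(n + 1/3).
Evaluating step by step (a_0 = 1):
  n = 1: D(1) = 1(1 + 1/3) = 4/3; numerator = -3(1) = -3; a_1 = (-3)/(4/3) = -9/4
  n = 2: D(2) = 2(2 + 1/3) = 14/3; numerator = -3(-9/4) + 2(1) = 35/4; a_2 = (35/4)/(14/3) = 15/8
  n = 3: D(3) = 3(3 + 1/3) = 10; numerator = -3(15/8) + 2(-9/4) = -81/8; a_3 = (-81/8)/(10) = -81/80
  n = 4: D(4) = 4(4 + 1/3) = 52/3; numerator = -3(-81/80) + 2(15/8) = 543/80; a_4 = (543/80)/(52/3) = 1629/4160
  n = 5: D(5) = 5(5 + 1/3) = 80/3; numerator = -3(1629/4160) + 2(-81/80) = -13311/4160; a_5 = (-13311/4160)/(80/3) = -39933/332800

r = 2; a_0 = 1; a_1 = -9/4; a_2 = 15/8; a_3 = -81/80; a_4 = 1629/4160; a_5 = -39933/332800
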